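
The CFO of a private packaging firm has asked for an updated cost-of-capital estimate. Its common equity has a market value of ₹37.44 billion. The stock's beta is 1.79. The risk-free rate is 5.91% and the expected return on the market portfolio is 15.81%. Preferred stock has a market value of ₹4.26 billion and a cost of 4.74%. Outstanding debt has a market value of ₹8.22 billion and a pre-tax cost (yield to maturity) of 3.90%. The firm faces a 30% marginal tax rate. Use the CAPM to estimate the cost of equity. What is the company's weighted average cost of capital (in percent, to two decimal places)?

18.58%

Market risk premium = 15.81% − 5.91% = 9.9%.
Cost of equity via CAPM: Re = 5.91% + 1.79 × 9.9% = 23.6310%.
Total capital V = 37.44 + 4.26 + 8.22 = 49.92.
Equity: weight = 37.44/49.92 = 0.7500; cost = 23.631%.
Preferred: weight = 4.26/49.92 = 0.0853; cost = 4.74%.
Debt: weight = 8.22/49.92 = 0.1647; after-tax cost = 3.9% × (1 − 30%) = 2.7300%.
WACC = 0.7500 × 23.6310% + 0.0853 × 4.7400% + 0.1647 × 2.7300% = 18.5773%.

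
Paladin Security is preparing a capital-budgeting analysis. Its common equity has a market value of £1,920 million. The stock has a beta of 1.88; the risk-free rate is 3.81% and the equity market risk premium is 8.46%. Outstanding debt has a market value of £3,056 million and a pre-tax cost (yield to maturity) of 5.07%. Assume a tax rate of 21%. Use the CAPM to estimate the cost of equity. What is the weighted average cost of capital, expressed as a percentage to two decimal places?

Cost of equity via CAPM: Re = 3.81% + 1.88 × 8.46% = 19.7148%.
Total capital V = 1920 + 3056 = 4976.
Equity: weight = 1920/4976 = 0.3859; cost = 19.7148%.
Debt: weight = 3056/4976 = 0.6141; after-tax cost = 5.07% × (1 − 21%) = 4.0053%.
WACC = 0.3859 × 19.7148% + 0.6141 × 4.0053% = 10.0668%.

10.07%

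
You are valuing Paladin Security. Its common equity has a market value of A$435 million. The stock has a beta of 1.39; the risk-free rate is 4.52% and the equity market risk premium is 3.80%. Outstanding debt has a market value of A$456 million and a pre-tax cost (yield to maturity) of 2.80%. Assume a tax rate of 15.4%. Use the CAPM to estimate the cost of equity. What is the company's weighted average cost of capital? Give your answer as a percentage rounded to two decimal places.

Cost of equity via CAPM: Re = 4.52% + 1.39 × 3.8% = 9.8020%.
Total capital V = 435 + 456 = 891.
Equity: weight = 435/891 = 0.4882; cost = 9.802%.
Debt: weight = 456/891 = 0.5118; after-tax cost = 2.8% × (1 − 15.4%) = 2.3688%.
WACC = 0.4882 × 9.8020% + 0.5118 × 2.3688% = 5.9978%.

6.00%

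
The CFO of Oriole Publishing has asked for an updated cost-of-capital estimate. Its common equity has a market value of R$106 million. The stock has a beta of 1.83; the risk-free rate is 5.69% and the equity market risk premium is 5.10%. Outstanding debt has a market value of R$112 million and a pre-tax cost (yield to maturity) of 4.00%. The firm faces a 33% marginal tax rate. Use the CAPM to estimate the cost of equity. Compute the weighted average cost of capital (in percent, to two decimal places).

8.68%

Cost of equity via CAPM: Re = 5.69% + 1.83 × 5.1% = 15.0230%.
Total capital V = 106 + 112 = 218.
Equity: weight = 106/218 = 0.4862; cost = 15.023%.
Debt: weight = 112/218 = 0.5138; after-tax cost = 4% × (1 − 33%) = 2.6800%.
WACC = 0.4862 × 15.0230% + 0.5138 × 2.6800% = 8.6816%.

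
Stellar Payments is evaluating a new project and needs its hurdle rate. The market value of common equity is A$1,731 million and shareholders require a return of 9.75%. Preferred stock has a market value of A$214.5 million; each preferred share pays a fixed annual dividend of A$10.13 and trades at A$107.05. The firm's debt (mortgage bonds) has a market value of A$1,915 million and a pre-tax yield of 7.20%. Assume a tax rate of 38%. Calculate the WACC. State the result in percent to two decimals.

7.11%

Cost of preferred: Rp = 10.13 / 107.05 = 9.4629%.
Total capital V = 1731 + 214.5 + 1915 = 3860.5.
Equity: weight = 1731/3860.5 = 0.4484; cost = 9.75%.
Preferred: weight = 214.5/3860.5 = 0.0556; cost = 9.4629%.
Mortgage bonds: weight = 1915/3860.5 = 0.4960; after-tax cost = 7.2% × (1 − 38%) = 4.4640%.
WACC = 0.4484 × 9.7500% + 0.0556 × 9.4629% + 0.4960 × 4.4640% = 7.1119%.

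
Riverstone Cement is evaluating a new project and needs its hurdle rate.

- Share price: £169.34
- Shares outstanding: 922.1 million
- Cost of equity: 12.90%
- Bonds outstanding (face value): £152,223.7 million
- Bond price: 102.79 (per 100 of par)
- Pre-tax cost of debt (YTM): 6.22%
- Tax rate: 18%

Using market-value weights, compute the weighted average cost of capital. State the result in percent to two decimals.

9.00%

Market value of equity E = 169.34 × 922.1m = 156148.414m. Market value of debt D = 152223.7m × 102.79/100 = 156470.74123m.
Total capital V = 156148.414 + 156470.74123 = 312619.15523.
Equity: weight = 156148.414/312619.15523 = 0.4995; cost = 12.9%.
Bonds outstanding: weight = 156470.74123/312619.15523 = 0.5005; after-tax cost = 6.22% × (1 − 18%) = 5.1004%.
WACC = 0.4995 × 12.9000% + 0.5005 × 5.1004% = 8.9962%.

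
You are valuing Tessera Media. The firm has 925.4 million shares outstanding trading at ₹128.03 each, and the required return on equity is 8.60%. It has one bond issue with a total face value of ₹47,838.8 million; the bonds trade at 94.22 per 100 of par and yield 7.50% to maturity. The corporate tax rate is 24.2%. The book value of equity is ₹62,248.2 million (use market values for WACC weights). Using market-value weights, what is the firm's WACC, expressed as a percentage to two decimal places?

7.80%

Market value of equity E = 128.03 × 925.4m = 118478.962m. Market value of debt D = 47838.8m × 94.22/100 = 45073.71736m.
Total capital V = 118478.962 + 45073.71736 = 163552.67936.
Equity: weight = 118478.962/163552.67936 = 0.7244; cost = 8.6%.
Bonds outstanding: weight = 45073.71736/163552.67936 = 0.2756; after-tax cost = 7.5% × (1 − 24.2%) = 5.6850%.
WACC = 0.7244 × 8.6000% + 0.2756 × 5.6850% = 7.7967%.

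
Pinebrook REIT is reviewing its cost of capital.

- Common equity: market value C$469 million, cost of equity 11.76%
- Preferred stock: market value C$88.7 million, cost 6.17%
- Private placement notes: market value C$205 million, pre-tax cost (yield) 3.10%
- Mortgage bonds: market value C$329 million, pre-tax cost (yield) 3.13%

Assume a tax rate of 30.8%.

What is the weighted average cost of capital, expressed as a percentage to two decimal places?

6.61%

Total capital V = 469 + 88.7 + 205 + 329 = 1091.7.
Equity: weight = 469/1091.7 = 0.4296; cost = 11.76%.
Preferred: weight = 88.7/1091.7 = 0.0812; cost = 6.17%.
Private placement notes: weight = 205/1091.7 = 0.1878; after-tax cost = 3.1% × (1 − 30.8%) = 2.1452%.
Mortgage bonds: weight = 329/1091.7 = 0.3014; after-tax cost = 3.13% × (1 − 30.8%) = 2.1660%.
WACC = 0.4296 × 11.7600% + 0.0812 × 6.1700% + 0.1878 × 2.1452% + 0.3014 × 2.1660% = 6.6090%.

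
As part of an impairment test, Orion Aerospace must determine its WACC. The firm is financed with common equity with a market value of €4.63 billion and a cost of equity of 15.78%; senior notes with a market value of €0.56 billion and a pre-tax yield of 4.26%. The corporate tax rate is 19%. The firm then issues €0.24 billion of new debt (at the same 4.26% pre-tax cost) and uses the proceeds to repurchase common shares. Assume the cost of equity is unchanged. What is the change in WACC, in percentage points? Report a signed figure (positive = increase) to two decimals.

-0.57 pp

Current WACC:
Total capital V = 4.63 + 0.56 = 5.19.
Equity: weight = 4.63/5.19 = 0.8921; cost = 15.78%.
Senior notes: weight = 0.56/5.19 = 0.1079; after-tax cost = 4.26% × (1 − 19%) = 3.4506%.
WACC = 0.8921 × 15.7800% + 0.1079 × 3.4506% = 14.4497%.
After the change:
Total capital V = 4.39 + 0.8 = 5.19.
Equity: weight = 4.39/5.19 = 0.8459; cost = 15.78%.
Senior notes: weight = 0.8/5.19 = 0.1541; after-tax cost = 4.26% × (1 − 19%) = 3.4506%.
WACC = 0.8459 × 15.7800% + 0.1541 × 3.4506% = 13.8795%.
Change in WACC = 13.8795% − 14.4497% = -0.5701 pp.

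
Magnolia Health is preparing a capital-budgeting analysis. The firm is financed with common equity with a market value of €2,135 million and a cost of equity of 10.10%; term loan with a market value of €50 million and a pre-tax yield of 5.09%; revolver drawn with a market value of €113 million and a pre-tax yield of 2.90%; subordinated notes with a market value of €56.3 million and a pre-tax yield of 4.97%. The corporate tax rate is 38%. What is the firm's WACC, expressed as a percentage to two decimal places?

Total capital V = 2135 + 50 + 113 + 56.3 = 2354.3.
Equity: weight = 2135/2354.3 = 0.9069; cost = 10.1%.
Term loan: weight = 50/2354.3 = 0.0212; after-tax cost = 5.09% × (1 − 38%) = 3.1558%.
Revolver drawn: weight = 113/2354.3 = 0.0480; after-tax cost = 2.9% × (1 − 38%) = 1.7980%.
Subordinated notes: weight = 56.3/2354.3 = 0.0239; after-tax cost = 4.97% × (1 − 38%) = 3.0814%.
WACC = 0.9069 × 10.1000% + 0.0212 × 3.1558% + 0.0480 × 1.7980% + 0.0239 × 3.0814% = 9.3862%.

9.39%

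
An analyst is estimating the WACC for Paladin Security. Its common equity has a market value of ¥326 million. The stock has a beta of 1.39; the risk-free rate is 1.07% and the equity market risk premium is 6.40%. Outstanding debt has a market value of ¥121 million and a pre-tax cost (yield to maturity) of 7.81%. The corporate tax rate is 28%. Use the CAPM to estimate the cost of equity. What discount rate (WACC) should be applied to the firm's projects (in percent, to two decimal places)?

Cost of equity via CAPM: Re = 1.07% + 1.39 × 6.4% = 9.9660%.
Total capital V = 326 + 121 = 447.
Equity: weight = 326/447 = 0.7293; cost = 9.966%.
Debt: weight = 121/447 = 0.2707; after-tax cost = 7.81% × (1 − 28%) = 5.6232%.
WACC = 0.7293 × 9.9660% + 0.2707 × 5.6232% = 8.7904%.

8.79%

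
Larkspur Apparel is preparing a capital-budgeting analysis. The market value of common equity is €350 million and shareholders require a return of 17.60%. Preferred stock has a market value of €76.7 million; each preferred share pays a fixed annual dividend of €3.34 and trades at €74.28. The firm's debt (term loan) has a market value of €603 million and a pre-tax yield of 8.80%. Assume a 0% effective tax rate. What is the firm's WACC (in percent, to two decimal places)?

Cost of preferred: Rp = 3.34 / 74.28 = 4.4965%.
Total capital V = 350 + 76.7 + 603 = 1029.7.
Equity: weight = 350/1029.7 = 0.3399; cost = 17.6%.
Preferred: weight = 76.7/1029.7 = 0.0745; cost = 4.4965%.
Term loan: weight = 603/1029.7 = 0.5856; after-tax cost = 8.8% × (1 − 0%) = 8.8000%.
WACC = 0.3399 × 17.6000% + 0.0745 × 4.4965% + 0.5856 × 8.8000% = 11.4706%.

11.47%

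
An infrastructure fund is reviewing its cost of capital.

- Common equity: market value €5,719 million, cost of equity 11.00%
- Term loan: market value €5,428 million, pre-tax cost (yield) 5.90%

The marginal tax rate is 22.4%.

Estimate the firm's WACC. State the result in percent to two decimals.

Total capital V = 5719 + 5428 = 11147.
Equity: weight = 5719/11147 = 0.5131; cost = 11%.
Term loan: weight = 5428/11147 = 0.4869; after-tax cost = 5.9% × (1 − 22.4%) = 4.5784%.
WACC = 0.5131 × 11.0000% + 0.4869 × 4.5784% = 7.8730%.

7.87%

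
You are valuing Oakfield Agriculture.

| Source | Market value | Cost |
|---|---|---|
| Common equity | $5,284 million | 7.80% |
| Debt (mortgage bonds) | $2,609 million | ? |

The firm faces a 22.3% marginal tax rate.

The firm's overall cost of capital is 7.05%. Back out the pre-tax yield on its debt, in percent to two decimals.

7.12%

Total capital V = 5284 + 2609 = 7893.
Equity weight = 5284/7893 = 0.6695.
Mortgage bonds weight = 2609/7893 = 0.3305.
Equity contribution = 0.6695 × 7.8% = 5.2217%.
Remaining for debt = 7.05% − 5.2217% = 1.8283%.
Rd × (1 − 22.3%) × 0.3305 = 1.8283%  ⇒  Rd = 7.1184%.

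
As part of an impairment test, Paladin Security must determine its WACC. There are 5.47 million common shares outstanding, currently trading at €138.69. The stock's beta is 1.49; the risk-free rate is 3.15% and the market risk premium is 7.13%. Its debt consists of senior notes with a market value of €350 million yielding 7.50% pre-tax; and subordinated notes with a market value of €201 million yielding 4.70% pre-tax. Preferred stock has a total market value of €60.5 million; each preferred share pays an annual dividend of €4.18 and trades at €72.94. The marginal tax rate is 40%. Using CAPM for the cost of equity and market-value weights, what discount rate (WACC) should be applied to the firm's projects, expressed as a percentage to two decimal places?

Cost of equity via CAPM: Re = 3.15% + 1.49 × 7.13% = 13.7737%.
Cost of preferred: Rp = 4.18 / 72.94 = 5.7307%.
Market value of equity E = 138.69 × 5.47m = 758.6343m.
Total capital V = 758.6343 + 60.5 + 350 + 201 = 1370.1343.
Equity: weight = 758.6343/1370.1343 = 0.5537; cost = 13.7737%.
Preferred: weight = 60.5/1370.1343 = 0.0442; cost = 5.7307%.
Senior notes: weight = 350/1370.1343 = 0.2554; after-tax cost = 7.5% × (1 − 40%) = 4.5000%.
Subordinated notes: weight = 201/1370.1343 = 0.1467; after-tax cost = 4.7% × (1 − 40%) = 2.8200%.
WACC = 0.5537 × 13.7737% + 0.0442 × 5.7307% + 0.2554 × 4.5000% + 0.1467 × 2.8200% = 9.4427%.

9.44%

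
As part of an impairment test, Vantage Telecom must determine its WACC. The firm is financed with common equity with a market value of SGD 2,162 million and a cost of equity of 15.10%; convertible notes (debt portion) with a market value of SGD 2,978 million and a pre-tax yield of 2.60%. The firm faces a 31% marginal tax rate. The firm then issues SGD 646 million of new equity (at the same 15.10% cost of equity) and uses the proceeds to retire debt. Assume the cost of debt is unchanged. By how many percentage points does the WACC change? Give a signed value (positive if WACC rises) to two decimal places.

+1.67 pp

Current WACC:
Total capital V = 2162 + 2978 = 5140.
Equity: weight = 2162/5140 = 0.4206; cost = 15.1%.
Convertible notes (debt portion): weight = 2978/5140 = 0.5794; after-tax cost = 2.6% × (1 − 31%) = 1.7940%.
WACC = 0.4206 × 15.1000% + 0.5794 × 1.7940% = 7.3908%.
After the change:
Total capital V = 2808 + 2332 = 5140.
Equity: weight = 2808/5140 = 0.5463; cost = 15.1%.
Convertible notes (debt portion): weight = 2332/5140 = 0.4537; after-tax cost = 2.6% × (1 − 31%) = 1.7940%.
WACC = 0.5463 × 15.1000% + 0.4537 × 1.7940% = 9.0631%.
Change in WACC = 9.0631% − 7.3908% = 1.6723 pp.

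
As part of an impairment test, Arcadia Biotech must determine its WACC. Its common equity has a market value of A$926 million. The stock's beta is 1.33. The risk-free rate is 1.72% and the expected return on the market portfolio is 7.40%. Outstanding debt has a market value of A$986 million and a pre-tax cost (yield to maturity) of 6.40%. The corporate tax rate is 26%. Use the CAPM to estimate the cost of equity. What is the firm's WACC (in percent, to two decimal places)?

6.93%

Market risk premium = 7.4% − 1.72% = 5.68%.
Cost of equity via CAPM: Re = 1.72% + 1.33 × 5.68% = 9.2744%.
Total capital V = 926 + 986 = 1912.
Equity: weight = 926/1912 = 0.4843; cost = 9.2744%.
Debt: weight = 986/1912 = 0.5157; after-tax cost = 6.4% × (1 − 26%) = 4.7360%.
WACC = 0.4843 × 9.2744% + 0.5157 × 4.7360% = 6.9340%.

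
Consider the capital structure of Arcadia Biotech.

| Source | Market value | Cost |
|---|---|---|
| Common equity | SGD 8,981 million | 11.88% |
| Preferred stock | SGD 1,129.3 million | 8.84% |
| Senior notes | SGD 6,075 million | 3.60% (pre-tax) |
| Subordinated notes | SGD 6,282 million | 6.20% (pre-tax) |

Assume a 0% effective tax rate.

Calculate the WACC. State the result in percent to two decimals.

Total capital V = 8981 + 1129.3 + 6075 + 6282 = 22467.3.
Equity: weight = 8981/22467.3 = 0.3997; cost = 11.88%.
Preferred: weight = 1129.3/22467.3 = 0.0503; cost = 8.84%.
Senior notes: weight = 6075/22467.3 = 0.2704; after-tax cost = 3.6% × (1 − 0%) = 3.6000%.
Subordinated notes: weight = 6282/22467.3 = 0.2796; after-tax cost = 6.2% × (1 − 0%) = 6.2000%.
WACC = 0.3997 × 11.8800% + 0.0503 × 8.8400% + 0.2704 × 3.6000% + 0.2796 × 6.2000% = 7.9002%.

7.90%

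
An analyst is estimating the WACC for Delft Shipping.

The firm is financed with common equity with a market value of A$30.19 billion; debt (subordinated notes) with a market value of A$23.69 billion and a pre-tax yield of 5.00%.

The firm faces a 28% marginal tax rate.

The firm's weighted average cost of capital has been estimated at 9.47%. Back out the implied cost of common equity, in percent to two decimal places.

Total capital V = 30.19 + 23.69 = 53.88.
Equity weight = 30.19/53.88 = 0.5603.
Subordinated notes weight = 23.69/53.88 = 0.4397.
Debt contribution = 0.4397 × 5% × (1 − 28%) = 1.5829%.
Required equity contribution = 9.47% − 1.5829% = 7.8871%.
Re = 7.8871% / 0.5603 = 14.0762%.

14.08%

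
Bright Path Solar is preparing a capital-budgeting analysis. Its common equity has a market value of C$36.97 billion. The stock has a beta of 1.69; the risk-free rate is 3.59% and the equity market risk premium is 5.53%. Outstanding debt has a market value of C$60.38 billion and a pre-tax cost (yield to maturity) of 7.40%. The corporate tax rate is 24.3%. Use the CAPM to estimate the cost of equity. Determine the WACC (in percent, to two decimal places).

Cost of equity via CAPM: Re = 3.59% + 1.69 × 5.53% = 12.9357%.
Total capital V = 36.97 + 60.38 = 97.35.
Equity: weight = 36.97/97.35 = 0.3798; cost = 12.9357%.
Debt: weight = 60.38/97.35 = 0.6202; after-tax cost = 7.4% × (1 − 24.3%) = 5.6018%.
WACC = 0.3798 × 12.9357% + 0.6202 × 5.6018% = 8.3869%.

8.39%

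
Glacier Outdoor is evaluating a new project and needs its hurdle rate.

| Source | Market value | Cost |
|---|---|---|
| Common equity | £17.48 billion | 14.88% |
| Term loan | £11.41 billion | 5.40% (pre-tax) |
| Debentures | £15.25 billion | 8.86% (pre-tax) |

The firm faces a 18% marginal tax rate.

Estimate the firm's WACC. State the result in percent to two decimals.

9.55%

Total capital V = 17.48 + 11.41 + 15.25 = 44.14.
Equity: weight = 17.48/44.14 = 0.3960; cost = 14.88%.
Term loan: weight = 11.41/44.14 = 0.2585; after-tax cost = 5.4% × (1 − 18%) = 4.4280%.
Debentures: weight = 15.25/44.14 = 0.3455; after-tax cost = 8.86% × (1 − 18%) = 7.2652%.
WACC = 0.3960 × 14.8800% + 0.2585 × 4.4280% + 0.3455 × 7.2652% = 9.5474%.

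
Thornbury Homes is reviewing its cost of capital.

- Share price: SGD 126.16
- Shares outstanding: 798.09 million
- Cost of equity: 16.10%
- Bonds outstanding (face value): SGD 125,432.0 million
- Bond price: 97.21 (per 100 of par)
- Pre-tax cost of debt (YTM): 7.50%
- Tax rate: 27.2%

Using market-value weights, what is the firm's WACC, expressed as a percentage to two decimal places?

Market value of equity E = 126.16 × 798.09m = 100687.0344m. Market value of debt D = 125432m × 97.21/100 = 121932.4472m.
Total capital V = 100687.0344 + 121932.4472 = 222619.4816.
Equity: weight = 100687.0344/222619.4816 = 0.4523; cost = 16.1%.
Bonds outstanding: weight = 121932.4472/222619.4816 = 0.5477; after-tax cost = 7.5% × (1 − 27.2%) = 5.4600%.
WACC = 0.4523 × 16.1000% + 0.5477 × 5.4600% = 10.2723%.

10.27%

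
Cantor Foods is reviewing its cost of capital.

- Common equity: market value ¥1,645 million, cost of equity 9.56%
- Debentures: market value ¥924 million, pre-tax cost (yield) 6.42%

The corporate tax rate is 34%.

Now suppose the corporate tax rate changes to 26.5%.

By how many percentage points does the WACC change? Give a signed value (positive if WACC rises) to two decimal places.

Current WACC:
Total capital V = 1645 + 924 = 2569.
Equity: weight = 1645/2569 = 0.6403; cost = 9.56%.
Debentures: weight = 924/2569 = 0.3597; after-tax cost = 6.42% × (1 − 34%) = 4.2372%.
WACC = 0.6403 × 9.5600% + 0.3597 × 4.2372% = 7.6455%.
After the change:
Total capital V = 1645 + 924 = 2569.
Equity: weight = 1645/2569 = 0.6403; cost = 9.56%.
Debentures: weight = 924/2569 = 0.3597; after-tax cost = 6.42% × (1 − 26.5%) = 4.7187%.
WACC = 0.6403 × 9.5600% + 0.3597 × 4.7187% = 7.8187%.
Change in WACC = 7.8187% − 7.6455% = 0.1732 pp.

+0.17 pp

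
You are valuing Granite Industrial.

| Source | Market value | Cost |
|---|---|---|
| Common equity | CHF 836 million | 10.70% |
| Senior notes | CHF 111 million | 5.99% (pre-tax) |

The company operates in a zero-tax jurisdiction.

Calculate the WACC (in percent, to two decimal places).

10.15%

Total capital V = 836 + 111 = 947.
Equity: weight = 836/947 = 0.8828; cost = 10.7%.
Senior notes: weight = 111/947 = 0.1172; after-tax cost = 5.99% × (1 − 0%) = 5.9900%.
WACC = 0.8828 × 10.7000% + 0.1172 × 5.9900% = 10.1479%.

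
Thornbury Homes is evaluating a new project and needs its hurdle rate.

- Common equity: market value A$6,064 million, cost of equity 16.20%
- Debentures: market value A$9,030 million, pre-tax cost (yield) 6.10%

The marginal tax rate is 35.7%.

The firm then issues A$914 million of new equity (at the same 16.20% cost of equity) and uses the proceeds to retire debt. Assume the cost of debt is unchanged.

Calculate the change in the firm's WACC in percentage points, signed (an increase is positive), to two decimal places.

+0.74 pp

Current WACC:
Total capital V = 6064 + 9030 = 15094.
Equity: weight = 6064/15094 = 0.4017; cost = 16.2%.
Debentures: weight = 9030/15094 = 0.5983; after-tax cost = 6.1% × (1 − 35.7%) = 3.9223%.
WACC = 0.4017 × 16.2000% + 0.5983 × 3.9223% = 8.8549%.
After the change:
Total capital V = 6978 + 8116 = 15094.
Equity: weight = 6978/15094 = 0.4623; cost = 16.2%.
Debentures: weight = 8116/15094 = 0.5377; after-tax cost = 6.1% × (1 − 35.7%) = 3.9223%.
WACC = 0.4623 × 16.2000% + 0.5377 × 3.9223% = 9.5983%.
Change in WACC = 9.5983% − 8.8549% = 0.7435 pp.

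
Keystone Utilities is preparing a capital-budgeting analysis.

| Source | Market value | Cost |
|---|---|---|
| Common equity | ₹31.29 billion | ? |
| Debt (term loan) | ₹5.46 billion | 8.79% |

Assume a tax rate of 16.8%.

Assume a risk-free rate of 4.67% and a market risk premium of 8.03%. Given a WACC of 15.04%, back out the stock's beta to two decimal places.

Total capital V = 31.29 + 5.46 = 36.75.
Equity weight = 31.29/36.75 = 0.8514.
Term loan weight = 5.46/36.75 = 0.1486.
Debt contribution = 0.1486 × 8.79% × (1 − 16.8%) = 1.0865%.
Required equity contribution = 15.04% − 1.0865% = 13.9535%  ⇒  Re = 16.3883%.
CAPM: 16.3883% = 4.67% + β × 8.03%  ⇒  β = 1.4593.

1.46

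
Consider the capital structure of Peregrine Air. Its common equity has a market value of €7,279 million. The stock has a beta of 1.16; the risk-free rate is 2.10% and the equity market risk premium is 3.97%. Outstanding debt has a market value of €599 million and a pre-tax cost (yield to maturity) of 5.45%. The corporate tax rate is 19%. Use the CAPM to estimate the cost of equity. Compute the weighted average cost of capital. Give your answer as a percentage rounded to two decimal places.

6.53%

Cost of equity via CAPM: Re = 2.1% + 1.16 × 3.97% = 6.7052%.
Total capital V = 7279 + 599 = 7878.
Equity: weight = 7279/7878 = 0.9240; cost = 6.7052%.
Debt: weight = 599/7878 = 0.0760; after-tax cost = 5.45% × (1 − 19%) = 4.4145%.
WACC = 0.9240 × 6.7052% + 0.0760 × 4.4145% = 6.5310%.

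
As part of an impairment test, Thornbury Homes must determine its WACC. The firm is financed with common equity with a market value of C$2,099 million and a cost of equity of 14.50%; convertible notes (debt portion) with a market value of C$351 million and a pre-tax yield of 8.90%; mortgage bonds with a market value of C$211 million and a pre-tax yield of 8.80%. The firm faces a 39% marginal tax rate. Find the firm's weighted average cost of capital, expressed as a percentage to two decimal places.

12.58%

Total capital V = 2099 + 351 + 211 = 2661.
Equity: weight = 2099/2661 = 0.7888; cost = 14.5%.
Convertible notes (debt portion): weight = 351/2661 = 0.1319; after-tax cost = 8.9% × (1 − 39%) = 5.4290%.
Mortgage bonds: weight = 211/2661 = 0.0793; after-tax cost = 8.8% × (1 − 39%) = 5.3680%.
WACC = 0.7888 × 14.5000% + 0.1319 × 5.4290% + 0.0793 × 5.3680% = 12.5794%.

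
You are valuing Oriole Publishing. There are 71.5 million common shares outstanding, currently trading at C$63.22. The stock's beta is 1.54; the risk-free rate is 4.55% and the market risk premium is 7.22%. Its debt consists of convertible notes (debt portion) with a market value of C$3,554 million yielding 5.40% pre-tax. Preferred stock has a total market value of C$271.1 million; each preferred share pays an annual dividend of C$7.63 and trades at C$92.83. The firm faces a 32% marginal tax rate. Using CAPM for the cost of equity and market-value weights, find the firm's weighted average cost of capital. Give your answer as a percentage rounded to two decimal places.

10.32%

Cost of equity via CAPM: Re = 4.55% + 1.54 × 7.22% = 15.6688%.
Cost of preferred: Rp = 7.63 / 92.83 = 8.2193%.
Market value of equity E = 63.22 × 71.5m = 4520.23m.
Total capital V = 4520.23 + 271.1 + 3554 = 8345.33.
Equity: weight = 4520.23/8345.33 = 0.5416; cost = 15.6688%.
Preferred: weight = 271.1/8345.33 = 0.0325; cost = 8.2193%.
Convertible notes (debt portion): weight = 3554/8345.33 = 0.4259; after-tax cost = 5.4% × (1 − 32%) = 3.6720%.
WACC = 0.5416 × 15.6688% + 0.0325 × 8.2193% + 0.4259 × 3.6720% = 10.3178%.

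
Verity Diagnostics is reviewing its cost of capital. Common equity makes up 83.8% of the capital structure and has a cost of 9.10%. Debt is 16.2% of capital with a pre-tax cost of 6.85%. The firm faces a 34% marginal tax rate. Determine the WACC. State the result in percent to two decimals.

After-tax cost of debt = 6.85% × (1 − 34%) = 4.5210%.
WACC = 0.838 × 9.1000% + 0.162 × 4.5210% = 8.3582%.

8.36%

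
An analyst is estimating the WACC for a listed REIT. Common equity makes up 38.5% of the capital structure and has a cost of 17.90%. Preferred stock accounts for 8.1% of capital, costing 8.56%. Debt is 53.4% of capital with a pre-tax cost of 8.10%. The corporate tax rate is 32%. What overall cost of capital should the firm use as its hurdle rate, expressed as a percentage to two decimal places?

10.53%

After-tax cost of debt = 8.1% × (1 − 32%) = 5.5080%.
WACC = 0.385 × 17.9000% + 0.081 × 8.5600% + 0.534 × 5.5080% = 10.5261%.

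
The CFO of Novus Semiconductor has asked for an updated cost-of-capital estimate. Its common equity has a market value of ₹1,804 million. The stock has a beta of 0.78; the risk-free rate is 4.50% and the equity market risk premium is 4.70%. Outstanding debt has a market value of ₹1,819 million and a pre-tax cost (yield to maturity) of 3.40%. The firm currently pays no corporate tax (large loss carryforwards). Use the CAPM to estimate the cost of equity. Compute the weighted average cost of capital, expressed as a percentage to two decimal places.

Cost of equity via CAPM: Re = 4.5% + 0.78 × 4.7% = 8.1660%.
Total capital V = 1804 + 1819 = 3623.
Equity: weight = 1804/3623 = 0.4979; cost = 8.166%.
Debt: weight = 1819/3623 = 0.5021; after-tax cost = 3.4% × (1 − 0%) = 3.4000%.
WACC = 0.4979 × 8.1660% + 0.5021 × 3.4000% = 5.7731%.

5.77%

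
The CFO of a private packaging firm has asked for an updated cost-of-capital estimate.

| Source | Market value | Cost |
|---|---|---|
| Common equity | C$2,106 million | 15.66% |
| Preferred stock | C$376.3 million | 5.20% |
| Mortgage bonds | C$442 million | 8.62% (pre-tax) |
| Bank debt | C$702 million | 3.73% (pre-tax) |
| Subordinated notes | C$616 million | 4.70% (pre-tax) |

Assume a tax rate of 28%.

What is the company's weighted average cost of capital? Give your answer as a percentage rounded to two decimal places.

Total capital V = 2106 + 376.3 + 442 + 702 + 616 = 4242.3.
Equity: weight = 2106/4242.3 = 0.4964; cost = 15.66%.
Preferred: weight = 376.3/4242.3 = 0.0887; cost = 5.2%.
Mortgage bonds: weight = 442/4242.3 = 0.1042; after-tax cost = 8.62% × (1 − 28%) = 6.2064%.
Bank debt: weight = 702/4242.3 = 0.1655; after-tax cost = 3.73% × (1 − 28%) = 2.6856%.
Subordinated notes: weight = 616/4242.3 = 0.1452; after-tax cost = 4.7% × (1 − 28%) = 3.3840%.
WACC = 0.4964 × 15.6600% + 0.0887 × 5.2000% + 0.1042 × 6.2064% + 0.1655 × 2.6856% + 0.1452 × 3.3840% = 9.8177%.

9.82%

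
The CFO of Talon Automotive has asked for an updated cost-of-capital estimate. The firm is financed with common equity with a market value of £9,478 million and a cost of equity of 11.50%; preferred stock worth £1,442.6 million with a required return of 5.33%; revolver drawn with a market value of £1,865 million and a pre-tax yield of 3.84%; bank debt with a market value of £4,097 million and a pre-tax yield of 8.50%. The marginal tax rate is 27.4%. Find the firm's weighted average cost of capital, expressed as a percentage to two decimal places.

8.72%

Total capital V = 9478 + 1442.6 + 1865 + 4097 = 16882.6.
Equity: weight = 9478/16882.6 = 0.5614; cost = 11.5%.
Preferred: weight = 1442.6/16882.6 = 0.0854; cost = 5.33%.
Revolver drawn: weight = 1865/16882.6 = 0.1105; after-tax cost = 3.84% × (1 − 27.4%) = 2.7878%.
Bank debt: weight = 4097/16882.6 = 0.2427; after-tax cost = 8.5% × (1 − 27.4%) = 6.1710%.
WACC = 0.5614 × 11.5000% + 0.0854 × 5.3300% + 0.1105 × 2.7878% + 0.2427 × 6.1710% = 8.7171%.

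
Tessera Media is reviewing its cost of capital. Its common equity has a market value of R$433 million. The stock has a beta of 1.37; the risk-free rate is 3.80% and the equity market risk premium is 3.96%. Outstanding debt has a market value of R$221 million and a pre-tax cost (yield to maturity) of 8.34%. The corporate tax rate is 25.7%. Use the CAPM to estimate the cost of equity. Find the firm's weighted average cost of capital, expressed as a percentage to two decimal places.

Cost of equity via CAPM: Re = 3.8% + 1.37 × 3.96% = 9.2252%.
Total capital V = 433 + 221 = 654.
Equity: weight = 433/654 = 0.6621; cost = 9.2252%.
Debt: weight = 221/654 = 0.3379; after-tax cost = 8.34% × (1 − 25.7%) = 6.1966%.
WACC = 0.6621 × 9.2252% + 0.3379 × 6.1966% = 8.2018%.

8.20%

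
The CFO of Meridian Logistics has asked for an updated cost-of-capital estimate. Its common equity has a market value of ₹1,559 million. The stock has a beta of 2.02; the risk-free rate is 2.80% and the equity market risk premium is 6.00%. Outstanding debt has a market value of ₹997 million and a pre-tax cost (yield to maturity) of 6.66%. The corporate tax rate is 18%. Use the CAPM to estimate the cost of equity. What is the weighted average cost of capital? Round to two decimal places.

11.23%

Cost of equity via CAPM: Re = 2.8% + 2.02 × 6.0% = 14.9200%.
Total capital V = 1559 + 997 = 2556.
Equity: weight = 1559/2556 = 0.6099; cost = 14.92%.
Debt: weight = 997/2556 = 0.3901; after-tax cost = 6.66% × (1 − 18%) = 5.4612%.
WACC = 0.6099 × 14.9200% + 0.3901 × 5.4612% = 11.2305%.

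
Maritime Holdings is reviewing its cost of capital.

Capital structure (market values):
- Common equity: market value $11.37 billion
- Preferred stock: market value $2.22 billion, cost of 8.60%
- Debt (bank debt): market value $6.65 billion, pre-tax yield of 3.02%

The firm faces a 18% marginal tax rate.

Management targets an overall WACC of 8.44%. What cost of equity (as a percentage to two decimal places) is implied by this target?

11.90%

Total capital V = 11.37 + 2.22 + 6.65 = 20.24.
Equity weight = 11.37/20.24 = 0.5618.
Preferred weight = 2.22/20.24 = 0.1097.
Bank debt weight = 6.65/20.24 = 0.3286.
Debt contribution = 0.3286 × 3.02% × (1 − 18%) = 0.8136%.
Preferred contribution = 0.1097 × 8.6% = 0.9433%.
Required equity contribution = 8.44% − 1.7569% = 6.6831%.
Re = 6.6831% / 0.5618 = 11.8967%.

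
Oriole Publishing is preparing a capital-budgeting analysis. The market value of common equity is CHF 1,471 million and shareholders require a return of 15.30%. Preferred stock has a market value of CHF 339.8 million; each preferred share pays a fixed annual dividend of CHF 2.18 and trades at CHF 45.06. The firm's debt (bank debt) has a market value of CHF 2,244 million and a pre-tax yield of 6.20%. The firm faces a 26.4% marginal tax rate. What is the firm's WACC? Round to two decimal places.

Cost of preferred: Rp = 2.18 / 45.06 = 4.8380%.
Total capital V = 1471 + 339.8 + 2244 = 4054.8.
Equity: weight = 1471/4054.8 = 0.3628; cost = 15.3%.
Preferred: weight = 339.8/4054.8 = 0.0838; cost = 4.838%.
Bank debt: weight = 2244/4054.8 = 0.5534; after-tax cost = 6.2% × (1 − 26.4%) = 4.5632%.
WACC = 0.3628 × 15.3000% + 0.0838 × 4.8380% + 0.5534 × 4.5632% = 8.4813%.

8.48%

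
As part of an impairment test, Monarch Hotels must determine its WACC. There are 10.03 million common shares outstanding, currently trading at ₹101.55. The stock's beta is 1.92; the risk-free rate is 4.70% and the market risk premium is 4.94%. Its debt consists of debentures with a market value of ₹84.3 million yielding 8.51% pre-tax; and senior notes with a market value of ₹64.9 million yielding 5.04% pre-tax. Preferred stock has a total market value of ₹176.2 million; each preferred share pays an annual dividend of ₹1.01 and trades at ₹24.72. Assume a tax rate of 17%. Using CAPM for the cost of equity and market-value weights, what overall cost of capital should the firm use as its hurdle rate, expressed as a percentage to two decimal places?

11.93%

Cost of equity via CAPM: Re = 4.7% + 1.92 × 4.94% = 14.1848%.
Cost of preferred: Rp = 1.01 / 24.72 = 4.0858%.
Market value of equity E = 101.55 × 10.03m = 1018.5465m.
Total capital V = 1018.5465 + 176.2 + 84.3 + 64.9 = 1343.9465.
Equity: weight = 1018.5465/1343.9465 = 0.7579; cost = 14.1848%.
Preferred: weight = 176.2/1343.9465 = 0.1311; cost = 4.0858%.
Debentures: weight = 84.3/1343.9465 = 0.0627; after-tax cost = 8.51% × (1 − 17%) = 7.0633%.
Senior notes: weight = 64.9/1343.9465 = 0.0483; after-tax cost = 5.04% × (1 − 17%) = 4.1832%.
WACC = 0.7579 × 14.1848% + 0.1311 × 4.0858% + 0.0627 × 7.0633% + 0.0483 × 4.1832% = 11.9311%.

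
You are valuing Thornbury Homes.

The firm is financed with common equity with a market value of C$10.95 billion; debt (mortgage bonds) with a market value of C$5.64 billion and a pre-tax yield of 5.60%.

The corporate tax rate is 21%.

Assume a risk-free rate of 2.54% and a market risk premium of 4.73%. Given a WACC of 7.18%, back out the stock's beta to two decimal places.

1.28

Total capital V = 10.95 + 5.64 = 16.59.
Equity weight = 10.95/16.59 = 0.6600.
Mortgage bonds weight = 5.64/16.59 = 0.3400.
Debt contribution = 0.3400 × 5.6% × (1 − 21%) = 1.5040%.
Required equity contribution = 7.18% − 1.5040% = 5.6760%  ⇒  Re = 8.5995%.
CAPM: 8.5995% = 2.54% + β × 4.73%  ⇒  β = 1.2811.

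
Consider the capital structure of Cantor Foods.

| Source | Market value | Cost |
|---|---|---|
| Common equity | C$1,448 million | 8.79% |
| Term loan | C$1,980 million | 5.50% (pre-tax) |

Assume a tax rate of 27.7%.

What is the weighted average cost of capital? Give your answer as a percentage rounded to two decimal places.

6.01%

Total capital V = 1448 + 1980 = 3428.
Equity: weight = 1448/3428 = 0.4224; cost = 8.79%.
Term loan: weight = 1980/3428 = 0.5776; after-tax cost = 5.5% × (1 − 27.7%) = 3.9765%.
WACC = 0.4224 × 8.7900% + 0.5776 × 3.9765% = 6.0097%.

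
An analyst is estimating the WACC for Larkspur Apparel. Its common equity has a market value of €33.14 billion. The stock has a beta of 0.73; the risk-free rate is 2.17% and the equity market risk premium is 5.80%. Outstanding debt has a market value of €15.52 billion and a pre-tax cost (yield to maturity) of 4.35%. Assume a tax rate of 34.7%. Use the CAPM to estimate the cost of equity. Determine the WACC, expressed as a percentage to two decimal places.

Cost of equity via CAPM: Re = 2.17% + 0.73 × 5.8% = 6.4040%.
Total capital V = 33.14 + 15.52 = 48.66.
Equity: weight = 33.14/48.66 = 0.6811; cost = 6.404%.
Debt: weight = 15.52/48.66 = 0.3189; after-tax cost = 4.35% × (1 − 34.7%) = 2.8405%.
WACC = 0.6811 × 6.4040% + 0.3189 × 2.8405% = 5.2674%.

5.27%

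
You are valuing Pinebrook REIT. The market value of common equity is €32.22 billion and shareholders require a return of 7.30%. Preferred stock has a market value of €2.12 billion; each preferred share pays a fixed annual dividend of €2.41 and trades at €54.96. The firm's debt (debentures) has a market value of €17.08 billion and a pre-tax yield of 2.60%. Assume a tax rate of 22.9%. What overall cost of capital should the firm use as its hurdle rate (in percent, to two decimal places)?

5.42%

Cost of preferred: Rp = 2.41 / 54.96 = 4.3850%.
Total capital V = 32.22 + 2.12 + 17.08 = 51.42.
Equity: weight = 32.22/51.42 = 0.6266; cost = 7.3%.
Preferred: weight = 2.12/51.42 = 0.0412; cost = 4.385%.
Debentures: weight = 17.08/51.42 = 0.3322; after-tax cost = 2.6% × (1 − 22.9%) = 2.0046%.
WACC = 0.6266 × 7.3000% + 0.0412 × 4.3850% + 0.3322 × 2.0046% = 5.4209%.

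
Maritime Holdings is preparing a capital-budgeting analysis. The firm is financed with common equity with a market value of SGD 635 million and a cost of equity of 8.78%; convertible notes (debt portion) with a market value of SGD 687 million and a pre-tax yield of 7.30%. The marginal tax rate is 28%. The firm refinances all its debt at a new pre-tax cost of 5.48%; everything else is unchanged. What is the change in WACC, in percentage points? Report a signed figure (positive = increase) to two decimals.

Current WACC:
Total capital V = 635 + 687 = 1322.
Equity: weight = 635/1322 = 0.4803; cost = 8.78%.
Convertible notes (debt portion): weight = 687/1322 = 0.5197; after-tax cost = 7.3% × (1 − 28%) = 5.2560%.
WACC = 0.4803 × 8.7800% + 0.5197 × 5.2560% = 6.9487%.
After the change:
Total capital V = 635 + 687 = 1322.
Equity: weight = 635/1322 = 0.4803; cost = 8.78%.
Convertible notes (debt portion): weight = 687/1322 = 0.5197; after-tax cost = 5.48% × (1 − 28%) = 3.9456%.
WACC = 0.4803 × 8.7800% + 0.5197 × 3.9456% = 6.2677%.
Change in WACC = 6.2677% − 6.9487% = -0.6810 pp.

-0.68 pp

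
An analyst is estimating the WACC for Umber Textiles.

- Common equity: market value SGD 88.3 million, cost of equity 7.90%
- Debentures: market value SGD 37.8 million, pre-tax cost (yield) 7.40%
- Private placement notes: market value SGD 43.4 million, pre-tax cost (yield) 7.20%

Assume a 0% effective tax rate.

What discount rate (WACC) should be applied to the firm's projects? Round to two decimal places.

Total capital V = 88.3 + 37.8 + 43.4 = 169.5.
Equity: weight = 88.3/169.5 = 0.5209; cost = 7.9%.
Debentures: weight = 37.8/169.5 = 0.2230; after-tax cost = 7.4% × (1 − 0%) = 7.4000%.
Private placement notes: weight = 43.4/169.5 = 0.2560; after-tax cost = 7.2% × (1 − 0%) = 7.2000%.
WACC = 0.5209 × 7.9000% + 0.2230 × 7.4000% + 0.2560 × 7.2000% = 7.6093%.

7.61%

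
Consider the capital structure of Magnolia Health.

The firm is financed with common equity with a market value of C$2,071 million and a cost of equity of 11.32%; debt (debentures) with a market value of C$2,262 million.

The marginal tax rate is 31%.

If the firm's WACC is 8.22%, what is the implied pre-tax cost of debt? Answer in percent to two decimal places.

Total capital V = 2071 + 2262 = 4333.
Equity weight = 2071/4333 = 0.4780.
Debentures weight = 2262/4333 = 0.5220.
Equity contribution = 0.4780 × 11.32% = 5.4105%.
Remaining for debt = 8.22% − 5.4105% = 2.8095%.
Rd × (1 − 31%) × 0.5220 = 2.8095%  ⇒  Rd = 7.7997%.

7.80%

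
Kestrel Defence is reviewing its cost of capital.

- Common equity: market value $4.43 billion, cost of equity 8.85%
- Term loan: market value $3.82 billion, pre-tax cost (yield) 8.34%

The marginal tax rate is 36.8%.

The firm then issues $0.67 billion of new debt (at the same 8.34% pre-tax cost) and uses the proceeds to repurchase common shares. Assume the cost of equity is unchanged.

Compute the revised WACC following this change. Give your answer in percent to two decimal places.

After the change:
Total capital V = 3.76 + 4.49 = 8.25.
Equity: weight = 3.76/8.25 = 0.4558; cost = 8.85%.
Term loan: weight = 4.49/8.25 = 0.5442; after-tax cost = 8.34% × (1 − 36.8%) = 5.2709%.
WACC = 0.4558 × 8.8500% + 0.5442 × 5.2709% = 6.9021%.

6.90%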